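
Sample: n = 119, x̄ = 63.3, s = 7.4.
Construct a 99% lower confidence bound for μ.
μ ≥ 61.70

Lower bound (one-sided):
t* = 2.358 (one-sided for 99%)
Lower bound = x̄ - t* · s/√n = 63.3 - 2.358 · 7.4/√119 = 61.70

We are 99% confident that μ ≥ 61.70.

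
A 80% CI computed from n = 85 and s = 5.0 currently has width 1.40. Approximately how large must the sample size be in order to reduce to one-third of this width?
n ≈ 765

CI width ∝ 1/√n
To reduce width by factor 3, need √n to grow by 3 → need 3² = 9 times as many samples.

Current: n = 85, width = 1.40
New: n = 765, width ≈ 0.46

Width reduced by factor of 1.40/0.46 = 3.04.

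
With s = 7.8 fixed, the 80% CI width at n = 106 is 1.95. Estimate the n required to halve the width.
n ≈ 424

CI width ∝ 1/√n
To reduce width by factor 2, need √n to grow by 2 → need 2² = 4 times as many samples.

Current: n = 106, width = 1.95
New: n = 424, width ≈ 0.97

Width reduced by factor of 1.95/0.97 = 2.01.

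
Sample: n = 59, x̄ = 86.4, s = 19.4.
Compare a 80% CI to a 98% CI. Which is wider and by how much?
98% CI is wider by 5.53

df = 58
80% CI: t* = 1.296, (83.13, 89.67), width = 2 · t* · s/√n = 6.55
98% CI: t* = 2.392, (80.36, 92.44), width = 2 · t* · s/√n = 12.08

The 98% CI is wider by 12.08 - 6.55 = 5.53.
Higher confidence requires a wider interval.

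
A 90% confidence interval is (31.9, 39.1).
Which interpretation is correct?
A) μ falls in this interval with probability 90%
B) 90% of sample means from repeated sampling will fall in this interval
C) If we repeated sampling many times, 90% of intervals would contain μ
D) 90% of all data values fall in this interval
C

A) Wrong — μ is fixed; the randomness lives in the interval, not in μ.
B) Wrong — coverage applies to intervals containing μ, not to future x̄ values.
C) Correct — this is the frequentist long-run coverage interpretation.
D) Wrong — a CI is about the parameter μ, not individual data values.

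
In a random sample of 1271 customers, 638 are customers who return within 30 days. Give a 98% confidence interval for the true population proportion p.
(0.469, 0.535)

Proportion CI:
p̂ = 638/1271 = 0.50197
SE = √(p̂(1-p̂)/n) = √(0.50197 · 0.49803 / 1271) = 0.01402

z* = 2.326
Margin = z* · SE = 2.326 · 0.01402 = 0.0326

CI: 0.50197 ± 0.0326 = (0.469, 0.535)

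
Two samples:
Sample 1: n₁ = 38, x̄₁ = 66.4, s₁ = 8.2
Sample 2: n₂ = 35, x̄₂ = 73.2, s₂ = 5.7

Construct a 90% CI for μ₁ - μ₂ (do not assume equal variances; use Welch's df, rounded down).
(-9.54, -4.06)

Difference: x̄₁ - x̄₂ = -6.80
SE = √(s₁²/n₁ + s₂²/n₂) = √(8.2²/38 + 5.7²/35) = 1.6425
df = 66.18 → 66 (Welch–Satterthwaite, rounded down)
t* = 1.668

CI: -6.80 ± 1.668 · 1.6425 = -6.80 ± 2.74 = (-9.54, -4.06)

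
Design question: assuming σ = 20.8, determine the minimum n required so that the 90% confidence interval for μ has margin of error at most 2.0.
n ≥ 293

For margin E ≤ 2.0:
n ≥ (z* · σ / E)²
n ≥ (1.645 · 20.8 / 2.0)²
n ≥ 292.68

Minimum n = 293 (rounding up)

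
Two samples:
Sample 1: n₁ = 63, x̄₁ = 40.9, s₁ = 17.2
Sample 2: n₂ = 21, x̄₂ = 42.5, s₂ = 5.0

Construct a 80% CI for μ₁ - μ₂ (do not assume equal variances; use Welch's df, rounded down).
(-4.73, 1.53)

Difference: x̄₁ - x̄₂ = -1.60
SE = √(s₁²/n₁ + s₂²/n₂) = √(17.2²/63 + 5.0²/21) = 2.4262
df = 81.24 → 81 (Welch–Satterthwaite, rounded down)
t* = 1.292

CI: -1.60 ± 1.292 · 2.4262 = -1.60 ± 3.13 = (-4.73, 1.53)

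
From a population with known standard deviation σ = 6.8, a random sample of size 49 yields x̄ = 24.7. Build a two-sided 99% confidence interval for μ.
(22.20, 27.20)

z-interval (σ known):
z* = 2.576 for 99% confidence

Margin of error = z* · σ/√n = 2.576 · 6.8/√49 = 2.50

CI: (24.7 - 2.50, 24.7 + 2.50) = (22.20, 27.20)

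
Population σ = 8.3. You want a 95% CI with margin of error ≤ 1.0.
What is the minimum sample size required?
n ≥ 265

For margin E ≤ 1.0:
n ≥ (z* · σ / E)²
n ≥ (1.960 · 8.3 / 1.0)²
n ≥ 264.65

Minimum n = 265 (rounding up)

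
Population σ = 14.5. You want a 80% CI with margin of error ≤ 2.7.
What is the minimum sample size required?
n ≥ 48

For margin E ≤ 2.7:
n ≥ (z* · σ / E)²
n ≥ (1.282 · 14.5 / 2.7)²
n ≥ 47.40

Minimum n = 48 (rounding up)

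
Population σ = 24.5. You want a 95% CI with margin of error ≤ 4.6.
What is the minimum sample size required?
n ≥ 109

For margin E ≤ 4.6:
n ≥ (z* · σ / E)²
n ≥ (1.960 · 24.5 / 4.6)²
n ≥ 108.98

Minimum n = 109 (rounding up)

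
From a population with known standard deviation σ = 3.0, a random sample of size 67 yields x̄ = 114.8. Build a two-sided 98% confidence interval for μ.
(113.95, 115.65)

z-interval (σ known):
z* = 2.326 for 98% confidence

Margin of error = z* · σ/√n = 2.326 · 3.0/√67 = 0.85

CI: (114.8 - 0.85, 114.8 + 0.85) = (113.95, 115.65)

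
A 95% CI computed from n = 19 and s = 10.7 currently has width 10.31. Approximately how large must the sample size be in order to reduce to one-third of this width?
n ≈ 171

CI width ∝ 1/√n
To reduce width by factor 3, need √n to grow by 3 → need 3² = 9 times as many samples.

Current: n = 19, width = 10.31
New: n = 171, width ≈ 3.23

Width reduced by factor of 10.31/3.23 = 3.19.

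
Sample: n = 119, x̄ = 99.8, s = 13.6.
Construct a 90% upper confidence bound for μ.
μ ≤ 101.41

Upper bound (one-sided):
t* = 1.289 (one-sided for 90%)
Upper bound = x̄ + t* · s/√n = 99.8 + 1.289 · 13.6/√119 = 101.41

We are 90% confident that μ ≤ 101.41.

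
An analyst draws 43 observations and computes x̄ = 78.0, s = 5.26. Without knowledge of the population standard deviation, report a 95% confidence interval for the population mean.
(76.38, 79.62)

t-interval (σ unknown):
df = n - 1 = 42
t* = 2.018 for 95% confidence

Margin of error = t* · s/√n = 2.018 · 5.26/√43 = 1.62

CI: (76.38, 79.62)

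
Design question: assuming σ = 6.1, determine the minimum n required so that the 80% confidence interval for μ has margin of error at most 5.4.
n ≥ 3

For margin E ≤ 5.4:
n ≥ (z* · σ / E)²
n ≥ (1.282 · 6.1 / 5.4)²
n ≥ 2.10

Minimum n = 3 (rounding up)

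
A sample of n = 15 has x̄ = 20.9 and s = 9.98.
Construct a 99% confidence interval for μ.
(13.23, 28.57)

t-interval (σ unknown):
df = n - 1 = 14
t* = 2.977 for 99% confidence

Margin of error = t* · s/√n = 2.977 · 9.98/√15 = 7.67

CI: (13.23, 28.57)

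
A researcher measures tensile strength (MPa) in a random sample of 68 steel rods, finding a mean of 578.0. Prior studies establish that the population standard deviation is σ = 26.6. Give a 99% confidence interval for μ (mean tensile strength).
(569.69, 586.31)

z-interval (σ known):
z* = 2.576 for 99% confidence

Margin of error = z* · σ/√n = 2.576 · 26.6/√68 = 8.31

CI: (578.0 - 8.31, 578.0 + 8.31) = (569.69, 586.31)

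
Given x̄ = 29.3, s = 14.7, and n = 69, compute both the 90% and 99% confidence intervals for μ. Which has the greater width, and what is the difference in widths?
99% CI is wider by 3.48

df = 68
90% CI: t* = 1.668, (26.35, 32.25), width = 2 · t* · s/√n = 5.90
99% CI: t* = 2.650, (24.61, 33.99), width = 2 · t* · s/√n = 9.38

The 99% CI is wider by 9.38 - 5.90 = 3.48.
Higher confidence requires a wider interval.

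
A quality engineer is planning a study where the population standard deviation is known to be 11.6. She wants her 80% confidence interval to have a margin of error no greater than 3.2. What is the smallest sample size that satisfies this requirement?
n ≥ 22

For margin E ≤ 3.2:
n ≥ (z* · σ / E)²
n ≥ (1.282 · 11.6 / 3.2)²
n ≥ 21.60

Minimum n = 22 (rounding up)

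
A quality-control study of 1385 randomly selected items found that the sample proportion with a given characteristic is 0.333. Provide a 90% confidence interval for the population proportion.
(0.312, 0.354)

Proportion CI:
SE = √(p̂(1-p̂)/n) = √(0.333 · 0.667 / 1385) = 0.01266

z* = 1.645
Margin = z* · SE = 1.645 · 0.01266 = 0.0208

CI: 0.333 ± 0.0208 = (0.312, 0.354)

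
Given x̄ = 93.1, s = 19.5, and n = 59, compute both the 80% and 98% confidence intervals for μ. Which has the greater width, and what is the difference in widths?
98% CI is wider by 5.57

df = 58
80% CI: t* = 1.296, (89.81, 96.39), width = 2 · t* · s/√n = 6.58
98% CI: t* = 2.392, (87.03, 99.17), width = 2 · t* · s/√n = 12.15

The 98% CI is wider by 12.15 - 6.58 = 5.57.
Higher confidence requires a wider interval.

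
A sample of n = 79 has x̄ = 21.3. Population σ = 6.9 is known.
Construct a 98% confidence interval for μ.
(19.49, 23.11)

z-interval (σ known):
z* = 2.326 for 98% confidence

Margin of error = z* · σ/√n = 2.326 · 6.9/√79 = 1.81

CI: (21.3 - 1.81, 21.3 + 1.81) = (19.49, 23.11)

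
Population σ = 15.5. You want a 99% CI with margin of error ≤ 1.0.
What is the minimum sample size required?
n ≥ 1595

For margin E ≤ 1.0:
n ≥ (z* · σ / E)²
n ≥ (2.576 · 15.5 / 1.0)²
n ≥ 1594.25

Minimum n = 1595 (rounding up)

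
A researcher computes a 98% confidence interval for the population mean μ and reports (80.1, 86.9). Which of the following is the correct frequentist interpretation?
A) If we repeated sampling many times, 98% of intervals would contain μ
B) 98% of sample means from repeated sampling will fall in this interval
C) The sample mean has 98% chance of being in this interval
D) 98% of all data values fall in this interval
A

A) Correct — this is the frequentist long-run coverage interpretation.
B) Wrong — coverage applies to intervals containing μ, not to future x̄ values.
C) Wrong — x̄ is observed and sits in the interval by construction.
D) Wrong — a CI is about the parameter μ, not individual data values.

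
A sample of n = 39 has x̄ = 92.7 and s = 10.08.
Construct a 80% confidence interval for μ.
(90.60, 94.80)

t-interval (σ unknown):
df = n - 1 = 38
t* = 1.304 for 80% confidence

Margin of error = t* · s/√n = 1.304 · 10.08/√39 = 2.10

CI: (90.60, 94.80)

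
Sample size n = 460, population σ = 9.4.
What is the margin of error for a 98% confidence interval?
Margin of error = 1.02

Margin of error = z* · σ/√n
= 2.326 · 9.4/√460
= 2.326 · 9.4/21.4476
= 1.02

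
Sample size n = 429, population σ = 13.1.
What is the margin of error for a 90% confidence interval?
Margin of error = 1.04

Margin of error = z* · σ/√n
= 1.645 · 13.1/√429
= 1.645 · 13.1/20.7123
= 1.04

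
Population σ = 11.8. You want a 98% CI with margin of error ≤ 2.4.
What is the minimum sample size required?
n ≥ 131

For margin E ≤ 2.4:
n ≥ (z* · σ / E)²
n ≥ (2.326 · 11.8 / 2.4)²
n ≥ 130.79

Minimum n = 131 (rounding up)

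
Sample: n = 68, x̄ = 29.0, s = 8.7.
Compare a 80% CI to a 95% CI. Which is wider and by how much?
95% CI is wider by 1.48

df = 67
80% CI: t* = 1.294, (27.63, 30.37), width = 2 · t* · s/√n = 2.73
95% CI: t* = 1.996, (26.89, 31.11), width = 2 · t* · s/√n = 4.21

The 95% CI is wider by 4.21 - 2.73 = 1.48.
Higher confidence requires a wider interval.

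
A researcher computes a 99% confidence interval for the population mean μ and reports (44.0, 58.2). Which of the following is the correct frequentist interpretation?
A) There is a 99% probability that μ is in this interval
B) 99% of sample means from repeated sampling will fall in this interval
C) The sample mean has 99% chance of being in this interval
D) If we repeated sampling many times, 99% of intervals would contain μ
D

A) Wrong — μ is fixed; the randomness lives in the interval, not in μ.
B) Wrong — coverage applies to intervals containing μ, not to future x̄ values.
C) Wrong — x̄ is observed and sits in the interval by construction.
D) Correct — this is the frequentist long-run coverage interpretation.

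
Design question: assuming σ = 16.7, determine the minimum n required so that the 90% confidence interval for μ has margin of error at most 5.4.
n ≥ 26

For margin E ≤ 5.4:
n ≥ (z* · σ / E)²
n ≥ (1.645 · 16.7 / 5.4)²
n ≥ 25.88

Minimum n = 26 (rounding up)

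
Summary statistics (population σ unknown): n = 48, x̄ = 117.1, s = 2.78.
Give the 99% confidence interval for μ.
(116.02, 118.18)

t-interval (σ unknown):
df = n - 1 = 47
t* = 2.685 for 99% confidence

Margin of error = t* · s/√n = 2.685 · 2.78/√48 = 1.08

CI: (116.02, 118.18)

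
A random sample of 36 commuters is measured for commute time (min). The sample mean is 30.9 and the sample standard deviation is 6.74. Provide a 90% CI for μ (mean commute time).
(29.00, 32.80)

t-interval (σ unknown):
df = n - 1 = 35
t* = 1.690 for 90% confidence

Margin of error = t* · s/√n = 1.690 · 6.74/√36 = 1.90

CI: (29.00, 32.80)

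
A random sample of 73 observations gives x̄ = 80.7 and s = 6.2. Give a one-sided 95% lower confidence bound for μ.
μ ≥ 79.49

Lower bound (one-sided):
t* = 1.666 (one-sided for 95%)
Lower bound = x̄ - t* · s/√n = 80.7 - 1.666 · 6.2/√73 = 79.49

We are 95% confident that μ ≥ 79.49.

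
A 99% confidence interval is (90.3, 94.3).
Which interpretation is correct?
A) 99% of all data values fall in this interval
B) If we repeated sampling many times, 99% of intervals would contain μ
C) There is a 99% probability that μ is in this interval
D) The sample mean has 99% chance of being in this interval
B

A) Wrong — a CI is about the parameter μ, not individual data values.
B) Correct — this is the frequentist long-run coverage interpretation.
C) Wrong — μ is fixed; the randomness lives in the interval, not in μ.
D) Wrong — x̄ is observed and sits in the interval by construction.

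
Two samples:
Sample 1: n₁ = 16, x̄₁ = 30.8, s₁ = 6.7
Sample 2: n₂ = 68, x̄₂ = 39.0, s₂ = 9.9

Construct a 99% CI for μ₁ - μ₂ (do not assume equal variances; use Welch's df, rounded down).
(-13.84, -2.56)

Difference: x̄₁ - x̄₂ = -8.20
SE = √(s₁²/n₁ + s₂²/n₂) = √(6.7²/16 + 9.9²/68) = 2.0608
df = 32.45 → 32 (Welch–Satterthwaite, rounded down)
t* = 2.738

CI: -8.20 ± 2.738 · 2.0608 = -8.20 ± 5.64 = (-13.84, -2.56)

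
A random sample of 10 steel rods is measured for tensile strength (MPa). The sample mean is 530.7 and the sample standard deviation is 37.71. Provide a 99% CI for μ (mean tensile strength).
(491.94, 569.46)

t-interval (σ unknown):
df = n - 1 = 9
t* = 3.250 for 99% confidence

Margin of error = t* · s/√n = 3.250 · 37.71/√10 = 38.76

CI: (491.94, 569.46)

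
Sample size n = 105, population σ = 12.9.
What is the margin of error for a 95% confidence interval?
Margin of error = 2.47

Margin of error = z* · σ/√n
= 1.960 · 12.9/√105
= 1.960 · 12.9/10.2470
= 2.47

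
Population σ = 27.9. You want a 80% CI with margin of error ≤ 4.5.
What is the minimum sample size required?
n ≥ 64

For margin E ≤ 4.5:
n ≥ (z* · σ / E)²
n ≥ (1.282 · 27.9 / 4.5)²
n ≥ 63.18

Minimum n = 64 (rounding up)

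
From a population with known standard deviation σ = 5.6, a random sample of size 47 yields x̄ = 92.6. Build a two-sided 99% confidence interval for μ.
(90.50, 94.70)

z-interval (σ known):
z* = 2.576 for 99% confidence

Margin of error = z* · σ/√n = 2.576 · 5.6/√47 = 2.10

CI: (92.6 - 2.10, 92.6 + 2.10) = (90.50, 94.70)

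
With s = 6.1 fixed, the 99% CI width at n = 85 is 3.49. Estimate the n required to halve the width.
n ≈ 340

CI width ∝ 1/√n
To reduce width by factor 2, need √n to grow by 2 → need 2² = 4 times as many samples.

Current: n = 85, width = 3.49
New: n = 340, width ≈ 1.71

Width reduced by factor of 3.49/1.71 = 2.04.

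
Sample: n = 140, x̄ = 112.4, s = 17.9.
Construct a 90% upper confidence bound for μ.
μ ≤ 114.35

Upper bound (one-sided):
t* = 1.288 (one-sided for 90%)
Upper bound = x̄ + t* · s/√n = 112.4 + 1.288 · 17.9/√140 = 114.35

We are 90% confident that μ ≤ 114.35.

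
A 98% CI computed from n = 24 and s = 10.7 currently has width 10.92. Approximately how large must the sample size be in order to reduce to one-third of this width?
n ≈ 216

CI width ∝ 1/√n
To reduce width by factor 3, need √n to grow by 3 → need 3² = 9 times as many samples.

Current: n = 24, width = 10.92
New: n = 216, width ≈ 3.41

Width reduced by factor of 10.92/3.41 = 3.20.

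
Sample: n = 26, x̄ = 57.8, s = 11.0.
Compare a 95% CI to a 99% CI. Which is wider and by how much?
99% CI is wider by 3.13

df = 25
95% CI: t* = 2.060, (53.36, 62.24), width = 2 · t* · s/√n = 8.89
99% CI: t* = 2.787, (51.79, 63.81), width = 2 · t* · s/√n = 12.02

The 99% CI is wider by 12.02 - 8.89 = 3.13.
Higher confidence requires a wider interval.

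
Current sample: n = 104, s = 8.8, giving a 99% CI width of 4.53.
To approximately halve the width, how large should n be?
n ≈ 416

CI width ∝ 1/√n
To reduce width by factor 2, need √n to grow by 2 → need 2² = 4 times as many samples.

Current: n = 104, width = 4.53
New: n = 416, width ≈ 2.23

Width reduced by factor of 4.53/2.23 = 2.03.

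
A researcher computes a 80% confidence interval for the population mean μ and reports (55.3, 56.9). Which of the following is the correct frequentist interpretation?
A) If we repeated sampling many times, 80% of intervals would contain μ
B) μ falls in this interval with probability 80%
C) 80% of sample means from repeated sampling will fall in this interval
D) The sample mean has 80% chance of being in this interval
A

A) Correct — this is the frequentist long-run coverage interpretation.
B) Wrong — μ is fixed; the randomness lives in the interval, not in μ.
C) Wrong — coverage applies to intervals containing μ, not to future x̄ values.
D) Wrong — x̄ is observed and sits in the interval by construction.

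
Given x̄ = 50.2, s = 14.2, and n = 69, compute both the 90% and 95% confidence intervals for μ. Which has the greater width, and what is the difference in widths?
95% CI is wider by 1.12

df = 68
90% CI: t* = 1.668, (47.35, 53.05), width = 2 · t* · s/√n = 5.70
95% CI: t* = 1.995, (46.79, 53.61), width = 2 · t* · s/√n = 6.82

The 95% CI is wider by 6.82 - 5.70 = 1.12.
Higher confidence requires a wider interval.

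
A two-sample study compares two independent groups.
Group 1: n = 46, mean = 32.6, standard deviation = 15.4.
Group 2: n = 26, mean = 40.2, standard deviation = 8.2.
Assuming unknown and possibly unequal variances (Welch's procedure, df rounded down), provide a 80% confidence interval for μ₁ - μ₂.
(-11.20, -4.00)

Difference: x̄₁ - x̄₂ = -7.60
SE = √(s₁²/n₁ + s₂²/n₂) = √(15.4²/46 + 8.2²/26) = 2.7824
df = 69.84 → 69 (Welch–Satterthwaite, rounded down)
t* = 1.294

CI: -7.60 ± 1.294 · 2.7824 = -7.60 ± 3.60 = (-11.20, -4.00)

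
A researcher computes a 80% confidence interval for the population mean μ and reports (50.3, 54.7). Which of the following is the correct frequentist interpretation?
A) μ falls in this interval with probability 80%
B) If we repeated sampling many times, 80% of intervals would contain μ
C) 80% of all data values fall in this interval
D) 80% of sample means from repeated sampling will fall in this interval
B

A) Wrong — μ is fixed; the randomness lives in the interval, not in μ.
B) Correct — this is the frequentist long-run coverage interpretation.
C) Wrong — a CI is about the parameter μ, not individual data values.
D) Wrong — coverage applies to intervals containing μ, not to future x̄ values.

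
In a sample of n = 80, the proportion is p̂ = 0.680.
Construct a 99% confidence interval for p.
(0.546, 0.814)

Proportion CI:
SE = √(p̂(1-p̂)/n) = √(0.680 · 0.320 / 80) = 0.05215

z* = 2.576
Margin = z* · SE = 2.576 · 0.05215 = 0.1343

CI: 0.680 ± 0.1343 = (0.546, 0.814)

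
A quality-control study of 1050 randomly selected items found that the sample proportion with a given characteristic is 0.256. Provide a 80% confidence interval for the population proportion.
(0.239, 0.273)

Proportion CI:
SE = √(p̂(1-p̂)/n) = √(0.256 · 0.744 / 1050) = 0.01347

z* = 1.282
Margin = z* · SE = 1.282 · 0.01347 = 0.0173

CI: 0.256 ± 0.0173 = (0.239, 0.273)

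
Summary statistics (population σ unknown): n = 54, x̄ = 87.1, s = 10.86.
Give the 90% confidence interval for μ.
(84.63, 89.57)

t-interval (σ unknown):
df = n - 1 = 53
t* = 1.674 for 90% confidence

Margin of error = t* · s/√n = 1.674 · 10.86/√54 = 2.47

CI: (84.63, 89.57)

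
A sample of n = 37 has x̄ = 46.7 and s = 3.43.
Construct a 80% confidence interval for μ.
(45.96, 47.44)

t-interval (σ unknown):
df = n - 1 = 36
t* = 1.306 for 80% confidence

Margin of error = t* · s/√n = 1.306 · 3.43/√37 = 0.74

CI: (45.96, 47.44)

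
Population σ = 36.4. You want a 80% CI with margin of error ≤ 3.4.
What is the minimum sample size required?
n ≥ 189

For margin E ≤ 3.4:
n ≥ (z* · σ / E)²
n ≥ (1.282 · 36.4 / 3.4)²
n ≥ 188.37

Minimum n = 189 (rounding up)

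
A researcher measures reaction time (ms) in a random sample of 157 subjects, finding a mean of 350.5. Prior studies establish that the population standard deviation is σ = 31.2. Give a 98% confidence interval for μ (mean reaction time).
(344.71, 356.29)

z-interval (σ known):
z* = 2.326 for 98% confidence

Margin of error = z* · σ/√n = 2.326 · 31.2/√157 = 5.79

CI: (350.5 - 5.79, 350.5 + 5.79) = (344.71, 356.29)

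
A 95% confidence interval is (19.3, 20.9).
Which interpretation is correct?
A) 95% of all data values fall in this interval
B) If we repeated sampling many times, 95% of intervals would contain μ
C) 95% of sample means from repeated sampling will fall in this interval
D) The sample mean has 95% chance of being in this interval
B

A) Wrong — a CI is about the parameter μ, not individual data values.
B) Correct — this is the frequentist long-run coverage interpretation.
C) Wrong — coverage applies to intervals containing μ, not to future x̄ values.
D) Wrong — x̄ is observed and sits in the interval by construction.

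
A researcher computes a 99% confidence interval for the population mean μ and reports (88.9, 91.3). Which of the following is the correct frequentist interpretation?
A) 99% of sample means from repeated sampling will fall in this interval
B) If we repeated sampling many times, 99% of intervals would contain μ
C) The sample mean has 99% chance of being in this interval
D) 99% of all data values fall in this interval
B

A) Wrong — coverage applies to intervals containing μ, not to future x̄ values.
B) Correct — this is the frequentist long-run coverage interpretation.
C) Wrong — x̄ is observed and sits in the interval by construction.
D) Wrong — a CI is about the parameter μ, not individual data values.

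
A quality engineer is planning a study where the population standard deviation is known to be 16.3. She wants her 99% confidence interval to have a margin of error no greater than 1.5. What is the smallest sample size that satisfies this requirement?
n ≥ 784

For margin E ≤ 1.5:
n ≥ (z* · σ / E)²
n ≥ (2.576 · 16.3 / 1.5)²
n ≥ 783.58

Minimum n = 784 (rounding up)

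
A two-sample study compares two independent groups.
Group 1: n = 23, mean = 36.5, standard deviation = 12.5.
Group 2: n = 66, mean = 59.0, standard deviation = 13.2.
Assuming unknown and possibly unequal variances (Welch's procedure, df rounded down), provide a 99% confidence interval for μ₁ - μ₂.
(-30.81, -14.19)

Difference: x̄₁ - x̄₂ = -22.50
SE = √(s₁²/n₁ + s₂²/n₂) = √(12.5²/23 + 13.2²/66) = 3.0714
df = 40.36 → 40 (Welch–Satterthwaite, rounded down)
t* = 2.704

CI: -22.50 ± 2.704 · 3.0714 = -22.50 ± 8.31 = (-30.81, -14.19)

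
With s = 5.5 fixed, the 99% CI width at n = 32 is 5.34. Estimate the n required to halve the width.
n ≈ 128

CI width ∝ 1/√n
To reduce width by factor 2, need √n to grow by 2 → need 2² = 4 times as many samples.

Current: n = 32, width = 5.34
New: n = 128, width ≈ 2.54

Width reduced by factor of 5.34/2.54 = 2.10.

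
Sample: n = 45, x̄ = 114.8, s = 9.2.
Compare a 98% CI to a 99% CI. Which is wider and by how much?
99% CI is wider by 0.76

df = 44
98% CI: t* = 2.414, (111.49, 118.11), width = 2 · t* · s/√n = 6.62
99% CI: t* = 2.692, (111.11, 118.49), width = 2 · t* · s/√n = 7.38

The 99% CI is wider by 7.38 - 6.62 = 0.76.
Higher confidence requires a wider interval.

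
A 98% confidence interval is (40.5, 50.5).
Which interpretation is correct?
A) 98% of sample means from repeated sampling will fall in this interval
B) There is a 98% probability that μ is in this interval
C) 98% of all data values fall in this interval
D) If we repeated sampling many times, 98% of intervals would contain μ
D

A) Wrong — coverage applies to intervals containing μ, not to future x̄ values.
B) Wrong — μ is fixed; the randomness lives in the interval, not in μ.
C) Wrong — a CI is about the parameter μ, not individual data values.
D) Correct — this is the frequentist long-run coverage interpretation.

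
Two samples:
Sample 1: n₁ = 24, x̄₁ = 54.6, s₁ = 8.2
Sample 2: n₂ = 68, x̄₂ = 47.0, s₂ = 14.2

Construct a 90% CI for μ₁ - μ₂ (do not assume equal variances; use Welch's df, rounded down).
(3.60, 11.60)

Difference: x̄₁ - x̄₂ = 7.60
SE = √(s₁²/n₁ + s₂²/n₂) = √(8.2²/24 + 14.2²/68) = 2.4014
df = 70.38 → 70 (Welch–Satterthwaite, rounded down)
t* = 1.667

CI: 7.60 ± 1.667 · 2.4014 = 7.60 ± 4.00 = (3.60, 11.60)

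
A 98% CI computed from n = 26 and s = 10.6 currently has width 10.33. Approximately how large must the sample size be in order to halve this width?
n ≈ 104

CI width ∝ 1/√n
To reduce width by factor 2, need √n to grow by 2 → need 2² = 4 times as many samples.

Current: n = 26, width = 10.33
New: n = 104, width ≈ 4.91

Width reduced by factor of 10.33/4.91 = 2.10.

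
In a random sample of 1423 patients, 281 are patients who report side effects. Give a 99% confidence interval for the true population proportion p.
(0.170, 0.225)

Proportion CI:
p̂ = 281/1423 = 0.19747
SE = √(p̂(1-p̂)/n) = √(0.19747 · 0.80253 / 1423) = 0.01055

z* = 2.576
Margin = z* · SE = 2.576 · 0.01055 = 0.0272

CI: 0.19747 ± 0.0272 = (0.170, 0.225)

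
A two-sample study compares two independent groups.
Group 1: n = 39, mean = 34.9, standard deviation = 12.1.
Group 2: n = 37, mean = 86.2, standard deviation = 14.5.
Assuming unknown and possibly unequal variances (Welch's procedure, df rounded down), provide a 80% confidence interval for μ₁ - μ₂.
(-55.28, -47.32)

Difference: x̄₁ - x̄₂ = -51.30
SE = √(s₁²/n₁ + s₂²/n₂) = √(12.1²/39 + 14.5²/37) = 3.0719
df = 70.24 → 70 (Welch–Satterthwaite, rounded down)
t* = 1.294

CI: -51.30 ± 1.294 · 3.0719 = -51.30 ± 3.98 = (-55.28, -47.32)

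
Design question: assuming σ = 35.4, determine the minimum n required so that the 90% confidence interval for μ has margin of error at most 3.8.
n ≥ 235

For margin E ≤ 3.8:
n ≥ (z* · σ / E)²
n ≥ (1.645 · 35.4 / 3.8)²
n ≥ 234.84

Minimum n = 235 (rounding up)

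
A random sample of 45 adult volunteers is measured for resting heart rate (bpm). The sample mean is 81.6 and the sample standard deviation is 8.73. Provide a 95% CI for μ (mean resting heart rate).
(78.98, 84.22)

t-interval (σ unknown):
df = n - 1 = 44
t* = 2.015 for 95% confidence

Margin of error = t* · s/√n = 2.015 · 8.73/√45 = 2.62

CI: (78.98, 84.22)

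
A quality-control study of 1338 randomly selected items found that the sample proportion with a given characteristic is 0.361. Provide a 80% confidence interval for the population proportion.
(0.344, 0.378)

Proportion CI:
SE = √(p̂(1-p̂)/n) = √(0.361 · 0.639 / 1338) = 0.01313

z* = 1.282
Margin = z* · SE = 1.282 · 0.01313 = 0.0168

CI: 0.361 ± 0.0168 = (0.344, 0.378)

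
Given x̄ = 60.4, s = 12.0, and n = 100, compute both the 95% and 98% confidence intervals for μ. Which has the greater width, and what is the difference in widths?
98% CI is wider by 0.92

df = 99
95% CI: t* = 1.984, (58.02, 62.78), width = 2 · t* · s/√n = 4.76
98% CI: t* = 2.365, (57.56, 63.24), width = 2 · t* · s/√n = 5.68

The 98% CI is wider by 5.68 - 4.76 = 0.92.
Higher confidence requires a wider interval.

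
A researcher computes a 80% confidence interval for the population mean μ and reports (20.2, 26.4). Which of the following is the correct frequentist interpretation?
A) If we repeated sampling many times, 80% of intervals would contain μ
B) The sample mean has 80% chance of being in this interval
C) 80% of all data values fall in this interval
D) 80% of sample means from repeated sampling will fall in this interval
A

A) Correct — this is the frequentist long-run coverage interpretation.
B) Wrong — x̄ is observed and sits in the interval by construction.
C) Wrong — a CI is about the parameter μ, not individual data values.
D) Wrong — coverage applies to intervals containing μ, not to future x̄ values.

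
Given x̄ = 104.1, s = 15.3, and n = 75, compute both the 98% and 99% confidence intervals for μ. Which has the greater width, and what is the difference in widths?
99% CI is wider by 0.94

df = 74
98% CI: t* = 2.378, (99.90, 108.30), width = 2 · t* · s/√n = 8.40
99% CI: t* = 2.644, (99.43, 108.77), width = 2 · t* · s/√n = 9.34

The 99% CI is wider by 9.34 - 8.40 = 0.94.
Higher confidence requires a wider interval.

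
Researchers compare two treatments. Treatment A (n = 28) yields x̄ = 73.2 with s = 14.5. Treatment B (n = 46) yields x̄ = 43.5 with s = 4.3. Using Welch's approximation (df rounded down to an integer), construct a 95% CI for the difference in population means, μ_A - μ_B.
(23.95, 35.45)

Difference: x̄₁ - x̄₂ = 29.70
SE = √(s₁²/n₁ + s₂²/n₂) = √(14.5²/28 + 4.3²/46) = 2.8126
df = 29.92 → 29 (Welch–Satterthwaite, rounded down)
t* = 2.045

CI: 29.70 ± 2.045 · 2.8126 = 29.70 ± 5.75 = (23.95, 35.45)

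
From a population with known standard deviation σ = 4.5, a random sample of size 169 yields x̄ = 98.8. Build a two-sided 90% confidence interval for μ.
(98.23, 99.37)

z-interval (σ known):
z* = 1.645 for 90% confidence

Margin of error = z* · σ/√n = 1.645 · 4.5/√169 = 0.57

CI: (98.8 - 0.57, 98.8 + 0.57) = (98.23, 99.37)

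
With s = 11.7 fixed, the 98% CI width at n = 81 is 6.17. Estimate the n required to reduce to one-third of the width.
n ≈ 729

CI width ∝ 1/√n
To reduce width by factor 3, need √n to grow by 3 → need 3² = 9 times as many samples.

Current: n = 81, width = 6.17
New: n = 729, width ≈ 2.02

Width reduced by factor of 6.17/2.02 = 3.05.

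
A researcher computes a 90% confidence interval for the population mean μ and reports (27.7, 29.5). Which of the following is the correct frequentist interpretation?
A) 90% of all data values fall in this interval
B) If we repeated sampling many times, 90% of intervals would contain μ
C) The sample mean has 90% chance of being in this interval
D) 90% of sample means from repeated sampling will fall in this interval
B

A) Wrong — a CI is about the parameter μ, not individual data values.
B) Correct — this is the frequentist long-run coverage interpretation.
C) Wrong — x̄ is observed and sits in the interval by construction.
D) Wrong — coverage applies to intervals containing μ, not to future x̄ values.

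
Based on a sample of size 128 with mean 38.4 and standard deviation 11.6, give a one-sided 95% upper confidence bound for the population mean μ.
μ ≤ 40.10

Upper bound (one-sided):
t* = 1.657 (one-sided for 95%)
Upper bound = x̄ + t* · s/√n = 38.4 + 1.657 · 11.6/√128 = 40.10

We are 95% confident that μ ≤ 40.10.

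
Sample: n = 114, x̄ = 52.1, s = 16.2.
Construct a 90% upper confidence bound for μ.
μ ≤ 54.06

Upper bound (one-sided):
t* = 1.289 (one-sided for 90%)
Upper bound = x̄ + t* · s/√n = 52.1 + 1.289 · 16.2/√114 = 54.06

We are 90% confident that μ ≤ 54.06.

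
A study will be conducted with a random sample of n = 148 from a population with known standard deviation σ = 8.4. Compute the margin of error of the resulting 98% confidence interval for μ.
Margin of error = 1.61

Margin of error = z* · σ/√n
= 2.326 · 8.4/√148
= 2.326 · 8.4/12.1655
= 1.61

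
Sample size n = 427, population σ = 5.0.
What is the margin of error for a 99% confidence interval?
Margin of error = 0.62

Margin of error = z* · σ/√n
= 2.576 · 5.0/√427
= 2.576 · 5.0/20.6640
= 0.62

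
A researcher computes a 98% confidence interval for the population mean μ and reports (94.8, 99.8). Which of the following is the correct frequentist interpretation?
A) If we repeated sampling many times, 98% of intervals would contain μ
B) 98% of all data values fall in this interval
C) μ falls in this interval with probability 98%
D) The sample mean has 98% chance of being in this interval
A

A) Correct — this is the frequentist long-run coverage interpretation.
B) Wrong — a CI is about the parameter μ, not individual data values.
C) Wrong — μ is fixed; the randomness lives in the interval, not in μ.
D) Wrong — x̄ is observed and sits in the interval by construction.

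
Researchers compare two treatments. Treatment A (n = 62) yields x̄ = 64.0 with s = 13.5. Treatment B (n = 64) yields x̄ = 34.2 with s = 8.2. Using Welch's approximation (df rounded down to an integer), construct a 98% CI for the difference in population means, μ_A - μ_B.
(25.08, 34.52)

Difference: x̄₁ - x̄₂ = 29.80
SE = √(s₁²/n₁ + s₂²/n₂) = √(13.5²/62 + 8.2²/64) = 1.9975
df = 100.02 → 100 (Welch–Satterthwaite, rounded down)
t* = 2.364

CI: 29.80 ± 2.364 · 1.9975 = 29.80 ± 4.72 = (25.08, 34.52)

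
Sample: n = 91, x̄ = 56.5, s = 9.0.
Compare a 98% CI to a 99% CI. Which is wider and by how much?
99% CI is wider by 0.50

df = 90
98% CI: t* = 2.368, (54.27, 58.73), width = 2 · t* · s/√n = 4.47
99% CI: t* = 2.632, (54.02, 58.98), width = 2 · t* · s/√n = 4.97

The 99% CI is wider by 4.97 - 4.47 = 0.50.
Higher confidence requires a wider interval.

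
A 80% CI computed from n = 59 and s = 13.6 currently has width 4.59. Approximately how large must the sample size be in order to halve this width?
n ≈ 236

CI width ∝ 1/√n
To reduce width by factor 2, need √n to grow by 2 → need 2² = 4 times as many samples.

Current: n = 59, width = 4.59
New: n = 236, width ≈ 2.28

Width reduced by factor of 4.59/2.28 = 2.01.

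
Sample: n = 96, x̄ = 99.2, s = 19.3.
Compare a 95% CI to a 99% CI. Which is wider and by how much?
99% CI is wider by 2.54

df = 95
95% CI: t* = 1.985, (95.29, 103.11), width = 2 · t* · s/√n = 7.82
99% CI: t* = 2.629, (94.02, 104.38), width = 2 · t* · s/√n = 10.36

The 99% CI is wider by 10.36 - 7.82 = 2.54.
Higher confidence requires a wider interval.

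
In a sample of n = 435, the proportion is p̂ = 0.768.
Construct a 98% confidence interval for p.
(0.721, 0.815)

Proportion CI:
SE = √(p̂(1-p̂)/n) = √(0.768 · 0.232 / 435) = 0.02024

z* = 2.326
Margin = z* · SE = 2.326 · 0.02024 = 0.0471

CI: 0.768 ± 0.0471 = (0.721, 0.815)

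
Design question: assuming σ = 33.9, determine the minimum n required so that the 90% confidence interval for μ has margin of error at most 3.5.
n ≥ 254

For margin E ≤ 3.5:
n ≥ (z* · σ / E)²
n ≥ (1.645 · 33.9 / 3.5)²
n ≥ 253.86

Minimum n = 254 (rounding up)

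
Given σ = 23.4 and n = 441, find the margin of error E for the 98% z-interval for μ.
Margin of error = 2.59

Margin of error = z* · σ/√n
= 2.326 · 23.4/√441
= 2.326 · 23.4/21.0000
= 2.59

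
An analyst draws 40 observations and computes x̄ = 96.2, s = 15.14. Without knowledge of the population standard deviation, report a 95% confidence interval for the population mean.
(91.36, 101.04)

t-interval (σ unknown):
df = n - 1 = 39
t* = 2.023 for 95% confidence

Margin of error = t* · s/√n = 2.023 · 15.14/√40 = 4.84

CI: (91.36, 101.04)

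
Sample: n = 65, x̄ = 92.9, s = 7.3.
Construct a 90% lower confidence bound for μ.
μ ≥ 91.73

Lower bound (one-sided):
t* = 1.295 (one-sided for 90%)
Lower bound = x̄ - t* · s/√n = 92.9 - 1.295 · 7.3/√65 = 91.73

We are 90% confident that μ ≥ 91.73.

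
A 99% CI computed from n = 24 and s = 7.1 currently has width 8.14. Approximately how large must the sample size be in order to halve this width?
n ≈ 96

CI width ∝ 1/√n
To reduce width by factor 2, need √n to grow by 2 → need 2² = 4 times as many samples.

Current: n = 24, width = 8.14
New: n = 96, width ≈ 3.81

Width reduced by factor of 8.14/3.81 = 2.14.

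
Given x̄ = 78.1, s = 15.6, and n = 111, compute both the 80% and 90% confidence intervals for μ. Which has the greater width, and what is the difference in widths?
90% CI is wider by 1.09

df = 110
80% CI: t* = 1.289, (76.19, 80.01), width = 2 · t* · s/√n = 3.82
90% CI: t* = 1.659, (75.64, 80.56), width = 2 · t* · s/√n = 4.91

The 90% CI is wider by 4.91 - 3.82 = 1.09.
Higher confidence requires a wider interval.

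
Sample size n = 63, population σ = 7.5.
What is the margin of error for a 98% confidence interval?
Margin of error = 2.20

Margin of error = z* · σ/√n
= 2.326 · 7.5/√63
= 2.326 · 7.5/7.9373
= 2.20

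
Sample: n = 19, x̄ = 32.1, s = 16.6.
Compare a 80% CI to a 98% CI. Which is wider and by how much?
98% CI is wider by 9.31

df = 18
80% CI: t* = 1.330, (27.03, 37.17), width = 2 · t* · s/√n = 10.13
98% CI: t* = 2.552, (22.38, 41.82), width = 2 · t* · s/√n = 19.44

The 98% CI is wider by 19.44 - 10.13 = 9.31.
Higher confidence requires a wider interval.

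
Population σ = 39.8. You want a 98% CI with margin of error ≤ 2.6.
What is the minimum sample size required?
n ≥ 1268

For margin E ≤ 2.6:
n ≥ (z* · σ / E)²
n ≥ (2.326 · 39.8 / 2.6)²
n ≥ 1267.77

Minimum n = 1268 (rounding up)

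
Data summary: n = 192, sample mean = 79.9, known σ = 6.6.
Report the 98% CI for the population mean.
(78.79, 81.01)

z-interval (σ known):
z* = 2.326 for 98% confidence

Margin of error = z* · σ/√n = 2.326 · 6.6/√192 = 1.11

CI: (79.9 - 1.11, 79.9 + 1.11) = (78.79, 81.01)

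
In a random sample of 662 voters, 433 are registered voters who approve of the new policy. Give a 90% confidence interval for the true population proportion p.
(0.624, 0.684)

Proportion CI:
p̂ = 433/662 = 0.65408
SE = √(p̂(1-p̂)/n) = √(0.65408 · 0.34592 / 662) = 0.01849

z* = 1.645
Margin = z* · SE = 1.645 · 0.01849 = 0.0304

CI: 0.65408 ± 0.0304 = (0.624, 0.684)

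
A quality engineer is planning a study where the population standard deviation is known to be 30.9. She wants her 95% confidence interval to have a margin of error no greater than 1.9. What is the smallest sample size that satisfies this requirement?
n ≥ 1017

For margin E ≤ 1.9:
n ≥ (z* · σ / E)²
n ≥ (1.960 · 30.9 / 1.9)²
n ≥ 1016.07

Minimum n = 1017 (rounding up)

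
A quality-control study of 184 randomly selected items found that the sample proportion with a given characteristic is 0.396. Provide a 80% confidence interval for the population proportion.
(0.350, 0.442)

Proportion CI:
SE = √(p̂(1-p̂)/n) = √(0.396 · 0.604 / 184) = 0.03605

z* = 1.282
Margin = z* · SE = 1.282 · 0.03605 = 0.0462

CI: 0.396 ± 0.0462 = (0.350, 0.442)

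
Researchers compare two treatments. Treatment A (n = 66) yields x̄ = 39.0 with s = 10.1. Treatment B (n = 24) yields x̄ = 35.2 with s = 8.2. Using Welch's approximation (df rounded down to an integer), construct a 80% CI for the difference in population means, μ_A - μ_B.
(1.09, 6.51)

Difference: x̄₁ - x̄₂ = 3.80
SE = √(s₁²/n₁ + s₂²/n₂) = √(10.1²/66 + 8.2²/24) = 2.0850
df = 49.99 → 49 (Welch–Satterthwaite, rounded down)
t* = 1.299

CI: 3.80 ± 1.299 · 2.0850 = 3.80 ± 2.71 = (1.09, 6.51)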